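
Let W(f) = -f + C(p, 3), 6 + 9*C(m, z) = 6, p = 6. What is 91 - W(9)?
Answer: 100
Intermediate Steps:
C(m, z) = 0 (C(m, z) = -⅔ + (⅑)*6 = -⅔ + ⅔ = 0)
W(f) = -f (W(f) = -f + 0 = -f)
91 - W(9) = 91 - (-1)*9 = 91 - 1*(-9) = 91 + 9 = 100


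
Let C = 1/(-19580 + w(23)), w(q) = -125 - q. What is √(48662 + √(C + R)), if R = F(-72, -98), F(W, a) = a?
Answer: √(32880134808 + 411*I*√264868265)/822 ≈ 220.59 + 0.022438*I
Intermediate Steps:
R = -98
C = -1/19728 (C = 1/(-19580 + (-125 - 1*23)) = 1/(-19580 + (-125 - 23)) = 1/(-19580 - 148) = 1/(-19728) = -1/19728 ≈ -5.0689e-5)
√(48662 + √(C + R)) = √(48662 + √(-1/19728 - 98)) = √(48662 + √(-1933345/19728)) = √(48662 + I*√264868265/1644)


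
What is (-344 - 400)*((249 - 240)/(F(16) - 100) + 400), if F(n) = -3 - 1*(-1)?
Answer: -5058084/17 ≈ -2.9753e+5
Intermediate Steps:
F(n) = -2 (F(n) = -3 + 1 = -2)
(-344 - 400)*((249 - 240)/(F(16) - 100) + 400) = (-344 - 400)*((249 - 240)/(-2 - 100) + 400) = -744*(9/(-102) + 400) = -744*(9*(-1/102) + 400) = -744*(-3/34 + 400) = -744*13597/34 = -5058084/17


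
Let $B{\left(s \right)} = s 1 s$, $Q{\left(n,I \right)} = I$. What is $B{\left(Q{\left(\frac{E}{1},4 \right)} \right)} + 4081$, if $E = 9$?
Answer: $4097$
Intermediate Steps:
$B{\left(s \right)} = s^{2}$ ($B{\left(s \right)} = s s = s^{2}$)
$B{\left(Q{\left(\frac{E}{1},4 \right)} \right)} + 4081 = 4^{2} + 4081 = 16 + 4081 = 4097$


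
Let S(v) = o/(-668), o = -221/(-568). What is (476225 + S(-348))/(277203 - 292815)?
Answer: -180691194179/5923567488 ≈ -30.504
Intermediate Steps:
o = 221/568 (o = -221*(-1/568) = 221/568 ≈ 0.38908)
S(v) = -221/379424 (S(v) = (221/568)/(-668) = (221/568)*(-1/668) = -221/379424)
(476225 + S(-348))/(277203 - 292815) = (476225 - 221/379424)/(277203 - 292815) = (180691194179/379424)/(-15612) = (180691194179/379424)*(-1/15612) = -180691194179/5923567488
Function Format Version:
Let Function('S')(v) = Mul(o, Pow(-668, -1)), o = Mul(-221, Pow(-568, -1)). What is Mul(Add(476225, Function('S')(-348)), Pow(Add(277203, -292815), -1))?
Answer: Rational(-180691194179, 5923567488) ≈ -30.504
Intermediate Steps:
o = Rational(221, 568) (o = Mul(-221, Rational(-1, 568)) = Rational(221, 568) ≈ 0.38908)
Function('S')(v) = Rational(-221, 379424) (Function('S')(v) = Mul(Rational(221, 568), Pow(-668, -1)) = Mul(Rational(221, 568), Rational(-1, 668)) = Rational(-221, 379424))
Mul(Add(476225, Function('S')(-348)), Pow(Add(277203, -292815), -1)) = Mul(Add(476225, Rational(-221, 379424)), Pow(Add(277203, -292815), -1)) = Mul(Rational(180691194179, 379424), Pow(-15612, -1)) = Mul(Rational(180691194179, 379424), Rational(-1, 15612)) = Rational(-180691194179, 5923567488)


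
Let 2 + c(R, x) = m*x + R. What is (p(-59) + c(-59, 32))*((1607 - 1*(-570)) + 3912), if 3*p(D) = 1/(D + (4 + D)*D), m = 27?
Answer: 46733531675/9558 ≈ 4.8895e+6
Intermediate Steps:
c(R, x) = -2 + R + 27*x (c(R, x) = -2 + (27*x + R) = -2 + (R + 27*x) = -2 + R + 27*x)
p(D) = 1/(3*(D + D*(4 + D))) (p(D) = 1/(3*(D + (4 + D)*D)) = 1/(3*(D + D*(4 + D))))
(p(-59) + c(-59, 32))*((1607 - 1*(-570)) + 3912) = ((⅓)/(-59*(5 - 59)) + (-2 - 59 + 27*32))*((1607 - 1*(-570)) + 3912) = ((⅓)*(-1/59)/(-54) + (-2 - 59 + 864))*((1607 + 570) + 3912) = ((⅓)*(-1/59)*(-1/54) + 803)*(2177 + 3912) = (1/9558 + 803)*6089 = (7675075/9558)*6089 = 46733531675/9558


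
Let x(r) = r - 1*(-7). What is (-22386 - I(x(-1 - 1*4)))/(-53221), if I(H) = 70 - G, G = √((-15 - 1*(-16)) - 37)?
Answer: 3208/7603 - 6*I/53221 ≈ 0.42194 - 0.00011274*I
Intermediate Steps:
G = 6*I (G = √((-15 + 16) - 37) = √(1 - 37) = √(-36) = 6*I ≈ 6.0*I)
x(r) = 7 + r (x(r) = r + 7 = 7 + r)
I(H) = 70 - 6*I
(-22386 - I(x(-1 - 1*4)))/(-53221) = (-22386 - (70 - 6*I))/(-53221) = (-22386 + (-70 + 6*I))*(-1/53221) = (-22456 + 6*I)*(-1/53221) = 3208/7603 - 6*I/53221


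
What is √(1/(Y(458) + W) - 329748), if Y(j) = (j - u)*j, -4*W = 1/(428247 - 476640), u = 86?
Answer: 4*I*√22416308648428148534795271/32980023073 ≈ 574.24*I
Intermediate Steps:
W = 1/193572 (W = -1/(4*(428247 - 476640)) = -¼/(-48393) = -¼*(-1/48393) = 1/193572 ≈ 5.1660e-6)
Y(j) = j*(-86 + j) (Y(j) = (j - 1*86)*j = (j - 86)*j = (-86 + j)*j = j*(-86 + j))
√(1/(Y(458) + W) - 329748) = √(1/(458*(-86 + 458) + 1/193572) - 329748) = √(1/(458*372 + 1/193572) - 329748) = √(1/(170376 + 1/193572) - 329748) = √(1/(32980023073/193572) - 329748) = √(193572/32980023073 - 329748) = √(-10875096648082032/32980023073) = 4*I*√22416308648428148534795271/32980023073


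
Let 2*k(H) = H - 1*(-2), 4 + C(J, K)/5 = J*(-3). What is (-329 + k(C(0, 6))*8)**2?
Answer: 160801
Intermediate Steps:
C(J, K) = -20 - 15*J (C(J, K) = -20 + 5*(J*(-3)) = -20 + 5*(-3*J) = -20 - 15*J)
k(H) = 1 + H/2 (k(H) = (H - 1*(-2))/2 = (H + 2)/2 = (2 + H)/2 = 1 + H/2)
(-329 + k(C(0, 6))*8)**2 = (-329 + (1 + (-20 - 15*0)/2)*8)**2 = (-329 + (1 + (-20 + 0)/2)*8)**2 = (-329 + (1 + (1/2)*(-20))*8)**2 = (-329 + (1 - 10)*8)**2 = (-329 - 9*8)**2 = (-329 - 72)**2 = (-401)**2 = 160801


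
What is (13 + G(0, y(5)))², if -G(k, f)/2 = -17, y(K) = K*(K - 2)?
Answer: 2209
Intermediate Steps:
y(K) = K*(-2 + K)
G(k, f) = 34 (G(k, f) = -2*(-17) = 34)
(13 + G(0, y(5)))² = (13 + 34)² = 47² = 2209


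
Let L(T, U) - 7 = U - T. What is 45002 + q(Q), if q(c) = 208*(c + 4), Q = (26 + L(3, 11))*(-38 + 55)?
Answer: 190810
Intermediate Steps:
L(T, U) = 7 + U - T (L(T, U) = 7 + (U - T) = 7 + U - T)
Q = 697 (Q = (26 + (7 + 11 - 1*3))*(-38 + 55) = (26 + (7 + 11 - 3))*17 = (26 + 15)*17 = 41*17 = 697)
q(c) = 832 + 208*c (q(c) = 208*(4 + c) = 832 + 208*c)
45002 + q(Q) = 45002 + (832 + 208*697) = 45002 + (832 + 144976) = 45002 + 145808 = 190810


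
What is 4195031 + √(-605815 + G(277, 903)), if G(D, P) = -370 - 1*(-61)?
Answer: 4195031 + 2*I*√151531 ≈ 4.195e+6 + 778.54*I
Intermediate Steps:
G(D, P) = -309 (G(D, P) = -370 + 61 = -309)
4195031 + √(-605815 + G(277, 903)) = 4195031 + √(-605815 - 309) = 4195031 + √(-606124) = 4195031 + 2*I*√151531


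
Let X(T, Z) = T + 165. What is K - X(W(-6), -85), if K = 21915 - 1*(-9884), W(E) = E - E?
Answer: 31634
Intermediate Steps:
W(E) = 0
K = 31799 (K = 21915 + 9884 = 31799)
X(T, Z) = 165 + T
K - X(W(-6), -85) = 31799 - (165 + 0) = 31799 - 1*165 = 31799 - 165 = 31634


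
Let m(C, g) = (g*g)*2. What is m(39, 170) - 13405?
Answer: 44395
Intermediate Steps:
m(C, g) = 2*g² (m(C, g) = g²*2 = 2*g²)
m(39, 170) - 13405 = 2*170² - 13405 = 2*28900 - 13405 = 57800 - 13405 = 44395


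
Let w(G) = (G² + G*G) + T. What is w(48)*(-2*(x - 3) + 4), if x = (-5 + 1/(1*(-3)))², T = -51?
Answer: -641018/3 ≈ -2.1367e+5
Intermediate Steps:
w(G) = -51 + 2*G² (w(G) = (G² + G*G) - 51 = (G² + G²) - 51 = 2*G² - 51 = -51 + 2*G²)
x = 256/9 (x = (-5 + 1/(-3))² = (-5 - ⅓)² = (-16/3)² = 256/9 ≈ 28.444)
w(48)*(-2*(x - 3) + 4) = (-51 + 2*48²)*(-2*(256/9 - 3) + 4) = (-51 + 2*2304)*(-2*229/9 + 4) = (-51 + 4608)*(-458/9 + 4) = 4557*(-422/9) = -641018/3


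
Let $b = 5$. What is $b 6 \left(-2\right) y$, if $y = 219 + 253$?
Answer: $-28320$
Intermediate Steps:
$y = 472$
$b 6 \left(-2\right) y = 5 \cdot 6 \left(-2\right) 472 = 30 \left(-2\right) 472 = \left(-60\right) 472 = -28320$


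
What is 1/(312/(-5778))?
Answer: -963/52 ≈ -18.519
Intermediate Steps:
1/(312/(-5778)) = 1/(312*(-1/5778)) = 1/(-52/963) = -963/52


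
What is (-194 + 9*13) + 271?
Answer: 194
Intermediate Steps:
(-194 + 9*13) + 271 = (-194 + 117) + 271 = -77 + 271 = 194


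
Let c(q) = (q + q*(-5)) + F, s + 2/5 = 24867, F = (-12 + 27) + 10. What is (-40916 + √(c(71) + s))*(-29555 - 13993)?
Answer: 1781809968 - 43548*√615190/5 ≈ 1.7750e+9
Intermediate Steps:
F = 25 (F = 15 + 10 = 25)
s = 124333/5 (s = -⅖ + 24867 = 124333/5 ≈ 24867.)
c(q) = 25 - 4*q (c(q) = (q + q*(-5)) + 25 = (q - 5*q) + 25 = -4*q + 25 = 25 - 4*q)
(-40916 + √(c(71) + s))*(-29555 - 13993) = (-40916 + √((25 - 4*71) + 124333/5))*(-29555 - 13993) = (-40916 + √((25 - 284) + 124333/5))*(-43548) = (-40916 + √(-259 + 124333/5))*(-43548) = (-40916 + √(123038/5))*(-43548) = (-40916 + √615190/5)*(-43548) = 1781809968 - 43548*√615190/5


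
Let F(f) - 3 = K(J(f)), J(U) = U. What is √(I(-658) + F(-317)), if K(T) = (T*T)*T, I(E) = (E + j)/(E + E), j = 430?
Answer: I*√3448018118657/329 ≈ 5644.0*I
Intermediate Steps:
I(E) = (430 + E)/(2*E) (I(E) = (E + 430)/(E + E) = (430 + E)/((2*E)) = (430 + E)*(1/(2*E)) = (430 + E)/(2*E))
K(T) = T³ (K(T) = T²*T = T³)
F(f) = 3 + f³
√(I(-658) + F(-317)) = √((½)*(430 - 658)/(-658) + (3 + (-317)³)) = √((½)*(-1/658)*(-228) + (3 - 31855013)) = √(57/329 - 31855010) = √(-10480298233/329) = I*√3448018118657/329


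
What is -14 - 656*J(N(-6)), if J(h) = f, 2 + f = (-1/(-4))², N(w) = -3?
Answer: 1257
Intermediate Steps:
f = -31/16 (f = -2 + (-1/(-4))² = -2 + (-1*(-¼))² = -2 + (¼)² = -2 + 1/16 = -31/16 ≈ -1.9375)
J(h) = -31/16
-14 - 656*J(N(-6)) = -14 - 656*(-31/16) = -14 + 1271 = 1257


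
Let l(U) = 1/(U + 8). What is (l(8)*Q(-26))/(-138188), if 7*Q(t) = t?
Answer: 13/7738528 ≈ 1.6799e-6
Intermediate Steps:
Q(t) = t/7
l(U) = 1/(8 + U)
(l(8)*Q(-26))/(-138188) = (((1/7)*(-26))/(8 + 8))/(-138188) = (-26/7/16)*(-1/138188) = ((1/16)*(-26/7))*(-1/138188) = -13/56*(-1/138188) = 13/7738528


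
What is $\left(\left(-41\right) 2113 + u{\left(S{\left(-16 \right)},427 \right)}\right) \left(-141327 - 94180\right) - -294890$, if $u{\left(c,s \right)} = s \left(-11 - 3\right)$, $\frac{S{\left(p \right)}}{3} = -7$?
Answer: $21810833667$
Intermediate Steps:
$S{\left(p \right)} = -21$ ($S{\left(p \right)} = 3 \left(-7\right) = -21$)
$u{\left(c,s \right)} = - 14 s$ ($u{\left(c,s \right)} = s \left(-14\right) = - 14 s$)
$\left(\left(-41\right) 2113 + u{\left(S{\left(-16 \right)},427 \right)}\right) \left(-141327 - 94180\right) - -294890 = \left(\left(-41\right) 2113 - 5978\right) \left(-141327 - 94180\right) - -294890 = \left(-86633 - 5978\right) \left(-235507\right) + 294890 = \left(-92611\right) \left(-235507\right) + 294890 = 21810538777 + 294890 = 21810833667$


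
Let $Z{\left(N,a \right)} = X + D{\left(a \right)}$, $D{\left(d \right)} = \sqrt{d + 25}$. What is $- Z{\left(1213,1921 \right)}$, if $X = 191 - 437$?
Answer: $246 - \sqrt{1946} \approx 201.89$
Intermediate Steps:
$D{\left(d \right)} = \sqrt{25 + d}$
$X = -246$ ($X = 191 - 437 = -246$)
$Z{\left(N,a \right)} = -246 + \sqrt{25 + a}$
$- Z{\left(1213,1921 \right)} = - (-246 + \sqrt{25 + 1921}) = - (-246 + \sqrt{1946}) = 246 - \sqrt{1946}$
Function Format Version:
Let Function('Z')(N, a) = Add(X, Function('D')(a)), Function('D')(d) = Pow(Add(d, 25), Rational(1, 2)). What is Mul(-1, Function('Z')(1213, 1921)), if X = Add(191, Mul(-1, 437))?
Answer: Add(246, Mul(-1, Pow(1946, Rational(1, 2)))) ≈ 201.89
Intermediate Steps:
Function('D')(d) = Pow(Add(25, d), Rational(1, 2))
X = -246 (X = Add(191, -437) = -246)
Function('Z')(N, a) = Add(-246, Pow(Add(25, a), Rational(1, 2)))
Mul(-1, Function('Z')(1213, 1921)) = Mul(-1, Add(-246, Pow(Add(25, 1921), Rational(1, 2)))) = Mul(-1, Add(-246, Pow(1946, Rational(1, 2)))) = Add(246, Mul(-1, Pow(1946, Rational(1, 2))))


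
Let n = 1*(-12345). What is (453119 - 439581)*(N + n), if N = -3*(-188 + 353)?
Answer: -173827920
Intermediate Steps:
n = -12345
N = -495 (N = -3*165 = -495)
(453119 - 439581)*(N + n) = (453119 - 439581)*(-495 - 12345) = 13538*(-12840) = -173827920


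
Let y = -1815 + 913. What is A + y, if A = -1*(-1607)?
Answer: 705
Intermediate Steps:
y = -902
A = 1607
A + y = 1607 - 902 = 705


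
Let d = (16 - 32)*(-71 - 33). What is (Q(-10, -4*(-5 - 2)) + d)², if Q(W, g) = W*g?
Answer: 1915456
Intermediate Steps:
d = 1664 (d = -16*(-104) = 1664)
(Q(-10, -4*(-5 - 2)) + d)² = (-(-40)*(-5 - 2) + 1664)² = (-(-40)*(-7) + 1664)² = (-10*28 + 1664)² = (-280 + 1664)² = 1384² = 1915456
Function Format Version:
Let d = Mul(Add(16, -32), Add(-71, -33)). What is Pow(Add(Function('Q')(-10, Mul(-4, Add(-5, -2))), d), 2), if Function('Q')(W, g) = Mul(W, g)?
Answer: 1915456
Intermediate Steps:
d = 1664 (d = Mul(-16, -104) = 1664)
Pow(Add(Function('Q')(-10, Mul(-4, Add(-5, -2))), d), 2) = Pow(Add(Mul(-10, Mul(-4, Add(-5, -2))), 1664), 2) = Pow(Add(Mul(-10, Mul(-4, -7)), 1664), 2) = Pow(Add(Mul(-10, 28), 1664), 2) = Pow(Add(-280, 1664), 2) = Pow(1384, 2) = 1915456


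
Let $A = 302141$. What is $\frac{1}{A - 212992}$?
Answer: $\frac{1}{89149} \approx 1.1217 \cdot 10^{-5}$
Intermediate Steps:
$\frac{1}{A - 212992} = \frac{1}{302141 - 212992} = \frac{1}{89149}$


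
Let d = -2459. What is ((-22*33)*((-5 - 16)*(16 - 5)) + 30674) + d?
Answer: 195921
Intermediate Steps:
((-22*33)*((-5 - 16)*(16 - 5)) + 30674) + d = ((-22*33)*((-5 - 16)*(16 - 5)) + 30674) - 2459 = (-(-15246)*11 + 30674) - 2459 = (-726*(-231) + 30674) - 2459 = (167706 + 30674) - 2459 = 198380 - 2459 = 195921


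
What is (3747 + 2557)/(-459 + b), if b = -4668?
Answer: -6304/5127 ≈ -1.2296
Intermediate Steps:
(3747 + 2557)/(-459 + b) = (3747 + 2557)/(-459 - 4668) = 6304/(-5127) = 6304*(-1/5127) = -6304/5127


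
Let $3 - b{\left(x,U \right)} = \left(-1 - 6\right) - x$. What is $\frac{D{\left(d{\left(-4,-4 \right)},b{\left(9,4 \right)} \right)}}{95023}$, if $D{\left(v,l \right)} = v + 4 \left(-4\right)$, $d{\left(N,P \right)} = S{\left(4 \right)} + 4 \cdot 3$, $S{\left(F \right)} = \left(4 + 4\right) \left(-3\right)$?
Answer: $- \frac{28}{95023} \approx -0.00029467$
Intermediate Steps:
$b{\left(x,U \right)} = 10 + x$ ($b{\left(x,U \right)} = 3 - \left(\left(-1 - 6\right) - x\right) = 3 - \left(-7 - x\right) = 3 + \left(7 + x\right) = 10 + x$)
$S{\left(F \right)} = -24$ ($S{\left(F \right)} = 8 \left(-3\right) = -24$)
$d{\left(N,P \right)} = -12$ ($d{\left(N,P \right)} = -24 + 4 \cdot 3 = -24 + 12 = -12$)
$D{\left(v,l \right)} = -16 + v$ ($D{\left(v,l \right)} = v - 16 = -16 + v$)
$\frac{D{\left(d{\left(-4,-4 \right)},b{\left(9,4 \right)} \right)}}{95023} = \frac{-16 - 12}{95023} = \left(-28\right) \frac{1}{95023} = - \frac{28}{95023}$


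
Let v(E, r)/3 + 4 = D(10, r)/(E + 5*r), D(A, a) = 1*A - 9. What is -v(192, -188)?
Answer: 8979/748 ≈ 12.004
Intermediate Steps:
D(A, a) = -9 + A (D(A, a) = A - 9 = -9 + A)
v(E, r) = -12 + 3/(E + 5*r) (v(E, r) = -12 + 3*((-9 + 10)/(E + 5*r)) = -12 + 3*(1/(E + 5*r)) = -12 + 3/(E + 5*r))
-v(192, -188) = -3*(1 - 20*(-188) - 4*192)/(192 + 5*(-188)) = -3*(1 + 3760 - 768)/(192 - 940) = -3*2993/(-748) = -3*(-1)*2993/748 = -1*(-8979/748) = 8979/748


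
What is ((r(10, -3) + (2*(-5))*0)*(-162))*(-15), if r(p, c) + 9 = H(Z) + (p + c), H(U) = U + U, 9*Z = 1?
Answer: -4320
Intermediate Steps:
Z = ⅑ (Z = (⅑)*1 = ⅑ ≈ 0.11111)
H(U) = 2*U
r(p, c) = -79/9 + c + p (r(p, c) = -9 + (2*(⅑) + (p + c)) = -9 + (2/9 + (c + p)) = -9 + (2/9 + c + p) = -79/9 + c + p)
((r(10, -3) + (2*(-5))*0)*(-162))*(-15) = (((-79/9 - 3 + 10) + (2*(-5))*0)*(-162))*(-15) = ((-16/9 - 10*0)*(-162))*(-15) = ((-16/9 + 0)*(-162))*(-15) = -16/9*(-162)*(-15) = 288*(-15) = -4320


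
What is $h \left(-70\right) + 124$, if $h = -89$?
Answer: $6354$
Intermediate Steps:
$h \left(-70\right) + 124 = \left(-89\right) \left(-70\right) + 124 = 6230 + 124 = 6354$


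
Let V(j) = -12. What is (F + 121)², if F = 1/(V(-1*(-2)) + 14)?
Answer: 59049/4 ≈ 14762.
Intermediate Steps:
F = ½ (F = 1/(-12 + 14) = 1/2 = ½ ≈ 0.50000)
(F + 121)² = (½ + 121)² = (243/2)² = 59049/4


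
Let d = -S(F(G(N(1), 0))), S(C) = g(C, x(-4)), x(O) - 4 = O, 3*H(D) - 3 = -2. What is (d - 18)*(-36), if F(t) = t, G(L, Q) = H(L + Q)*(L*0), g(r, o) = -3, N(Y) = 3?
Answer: 540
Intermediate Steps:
H(D) = ⅓ (H(D) = 1 + (⅓)*(-2) = 1 - ⅔ = ⅓)
x(O) = 4 + O
G(L, Q) = 0 (G(L, Q) = (L*0)/3 = (⅓)*0 = 0)
S(C) = -3
d = 3 (d = -1*(-3) = 3)
(d - 18)*(-36) = (3 - 18)*(-36) = -15*(-36) = 540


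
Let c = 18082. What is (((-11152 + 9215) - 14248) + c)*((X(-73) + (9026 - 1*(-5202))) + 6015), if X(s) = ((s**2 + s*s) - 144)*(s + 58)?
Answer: -260774899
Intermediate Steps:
X(s) = (-144 + 2*s**2)*(58 + s) (X(s) = ((s**2 + s**2) - 144)*(58 + s) = (2*s**2 - 144)*(58 + s) = (-144 + 2*s**2)*(58 + s))
(((-11152 + 9215) - 14248) + c)*((X(-73) + (9026 - 1*(-5202))) + 6015) = (((-11152 + 9215) - 14248) + 18082)*(((-8352 - 144*(-73) + 2*(-73)**3 + 116*(-73)**2) + (9026 - 1*(-5202))) + 6015) = ((-1937 - 14248) + 18082)*(((-8352 + 10512 + 2*(-389017) + 116*5329) + (9026 + 5202)) + 6015) = (-16185 + 18082)*(((-8352 + 10512 - 778034 + 618164) + 14228) + 6015) = 1897*((-157710 + 14228) + 6015) = 1897*(-143482 + 6015) = 1897*(-137467) = -260774899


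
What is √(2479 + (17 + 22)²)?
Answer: 20*√10 ≈ 63.246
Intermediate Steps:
√(2479 + (17 + 22)²) = √(2479 + 39²) = √(2479 + 1521) = √4000 = 20*√10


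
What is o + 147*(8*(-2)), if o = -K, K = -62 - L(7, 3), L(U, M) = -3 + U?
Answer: -2286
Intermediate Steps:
K = -66 (K = -62 - (-3 + 7) = -62 - 1*4 = -62 - 4 = -66)
o = 66 (o = -1*(-66) = 66)
o + 147*(8*(-2)) = 66 + 147*(8*(-2)) = 66 + 147*(-16) = 66 - 2352 = -2286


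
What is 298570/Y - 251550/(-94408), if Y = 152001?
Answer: 33211624055/7175055204 ≈ 4.6288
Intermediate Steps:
298570/Y - 251550/(-94408) = 298570/152001 - 251550/(-94408) = 298570*(1/152001) - 251550*(-1/94408) = 298570/152001 + 125775/47204 = 33211624055/7175055204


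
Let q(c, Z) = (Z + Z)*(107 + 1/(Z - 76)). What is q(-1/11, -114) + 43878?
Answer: 97416/5 ≈ 19483.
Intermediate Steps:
q(c, Z) = 2*Z*(107 + 1/(-76 + Z)) (q(c, Z) = (2*Z)*(107 + 1/(-76 + Z)) = 2*Z*(107 + 1/(-76 + Z)))
q(-1/11, -114) + 43878 = 2*(-114)*(-8131 + 107*(-114))/(-76 - 114) + 43878 = 2*(-114)*(-8131 - 12198)/(-190) + 43878 = 2*(-114)*(-1/190)*(-20329) + 43878 = -121974/5 + 43878 = 97416/5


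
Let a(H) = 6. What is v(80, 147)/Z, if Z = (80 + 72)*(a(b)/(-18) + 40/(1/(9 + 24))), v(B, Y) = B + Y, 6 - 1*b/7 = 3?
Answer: 681/601768 ≈ 0.0011317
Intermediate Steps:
b = 21 (b = 42 - 7*3 = 42 - 21 = 21)
Z = 601768/3 (Z = (80 + 72)*(6/(-18) + 40/(1/(9 + 24))) = 152*(6*(-1/18) + 40/(1/33)) = 152*(-1/3 + 40/(1/33)) = 152*(-1/3 + 40*33) = 152*(-1/3 + 1320) = 152*(3959/3) = 601768/3 ≈ 2.0059e+5)
v(80, 147)/Z = (80 + 147)/(601768/3) = 227*(3/601768) = 681/601768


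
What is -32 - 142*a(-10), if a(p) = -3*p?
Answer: -4292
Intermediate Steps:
-32 - 142*a(-10) = -32 - (-426)*(-10) = -32 - 142*30 = -32 - 4260 = -4292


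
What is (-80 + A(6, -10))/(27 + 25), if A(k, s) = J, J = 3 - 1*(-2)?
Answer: -75/52 ≈ -1.4423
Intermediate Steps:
J = 5 (J = 3 + 2 = 5)
A(k, s) = 5
(-80 + A(6, -10))/(27 + 25) = (-80 + 5)/(27 + 25) = -75/52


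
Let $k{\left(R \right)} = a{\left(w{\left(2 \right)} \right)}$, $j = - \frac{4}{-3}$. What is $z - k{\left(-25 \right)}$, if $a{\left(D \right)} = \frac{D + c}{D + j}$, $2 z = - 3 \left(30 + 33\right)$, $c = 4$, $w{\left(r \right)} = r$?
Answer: $- \frac{963}{10} \approx -96.3$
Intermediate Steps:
$j = \frac{4}{3}$ ($j = \left(-4\right) \left(- \frac{1}{3}\right) = \frac{4}{3} \approx 1.3333$)
$z = - \frac{189}{2}$ ($z = \frac{\left(-3\right) \left(30 + 33\right)}{2} = \frac{\left(-3\right) 63}{2} = \frac{1}{2} \left(-189\right) = - \frac{189}{2} \approx -94.5$)
$a{\left(D \right)} = \frac{4 + D}{\frac{4}{3} + D}$ ($a{\left(D \right)} = \frac{D + 4}{D + \frac{4}{3}} = \frac{4 + D}{\frac{4}{3} + D}$)
$k{\left(R \right)} = \frac{9}{5}$ ($k{\left(R \right)} = \frac{3 \left(4 + 2\right)}{4 + 3 \cdot 2} = 3 \frac{1}{4 + 6} \cdot 6 = 3 \cdot \frac{1}{10} \cdot 6 = \frac{9}{5}$)
$z - k{\left(-25 \right)} = - \frac{189}{2} - \frac{9}{5} = - \frac{963}{10}$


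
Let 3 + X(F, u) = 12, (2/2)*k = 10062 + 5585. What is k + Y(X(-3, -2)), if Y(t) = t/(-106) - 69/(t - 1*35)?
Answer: 10782553/689 ≈ 15650.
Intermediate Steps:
k = 15647 (k = 10062 + 5585 = 15647)
X(F, u) = 9 (X(F, u) = -3 + 12 = 9)
Y(t) = -69/(-35 + t) - t/106 (Y(t) = t*(-1/106) - 69/(t - 35) = -t/106 - 69/(-35 + t) = -69/(-35 + t) - t/106)
k + Y(X(-3, -2)) = 15647 + (-7314 - 1*9² + 35*9)/(106*(-35 + 9)) = 15647 + (1/106)*(-7314 - 1*81 + 315)/(-26) = 15647 + (1/106)*(-1/26)*(-7314 - 81 + 315) = 15647 + (1/106)*(-1/26)*(-7080) = 15647 + 1770/689 = 10782553/689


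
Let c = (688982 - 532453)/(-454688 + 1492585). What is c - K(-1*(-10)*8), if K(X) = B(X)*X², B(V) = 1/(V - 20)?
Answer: -331657453/3113691 ≈ -106.52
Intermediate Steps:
B(V) = 1/(-20 + V)
K(X) = X²/(-20 + X)
c = 156529/1037897 ≈ 0.15081
c - K(-1*(-10)*8) = 156529/1037897 - (-1*(-10)*8)²/(-20 - 1*(-10)*8) = 156529/1037897 - (10*8)²/(-20 + 10*8) = 156529/1037897 - 80²/(-20 + 80) = 156529/1037897 - 6400/60 = 156529/1037897 - 1*320/3 = 156529/1037897 - 320/3 = -331657453/3113691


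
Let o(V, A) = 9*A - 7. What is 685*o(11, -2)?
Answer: -17125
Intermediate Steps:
o(V, A) = -7 + 9*A
685*o(11, -2) = 685*(-7 + 9*(-2)) = 685*(-7 - 18) = 685*(-25) = -17125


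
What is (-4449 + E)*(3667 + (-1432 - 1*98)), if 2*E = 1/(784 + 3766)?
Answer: -86518366163/9100 ≈ -9.5075e+6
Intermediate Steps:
E = 1/9100 (E = 1/(2*(784 + 3766)) = (½)/4550 = (½)*(1/4550) = 1/9100 ≈ 0.00010989)
(-4449 + E)*(3667 + (-1432 - 1*98)) = (-4449 + 1/9100)*(3667 + (-1432 - 1*98)) = -40485899*(3667 + (-1432 - 98))/9100 = -40485899*(3667 - 1530)/9100 = -40485899/9100*2137 = -86518366163/9100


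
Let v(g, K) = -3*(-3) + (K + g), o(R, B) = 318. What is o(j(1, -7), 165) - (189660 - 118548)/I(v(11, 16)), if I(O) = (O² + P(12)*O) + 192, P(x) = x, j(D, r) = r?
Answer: 22477/80 ≈ 280.96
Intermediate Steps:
v(g, K) = 9 + K + g (v(g, K) = 9 + (K + g) = 9 + K + g)
I(O) = 192 + O² + 12*O (I(O) = (O² + 12*O) + 192 = 192 + O² + 12*O)
o(j(1, -7), 165) - (189660 - 118548)/I(v(11, 16)) = 318 - (189660 - 118548)/(192 + (9 + 16 + 11)² + 12*(9 + 16 + 11)) = 318 - 71112/(192 + 36² + 12*36) = 318 - 71112/(192 + 1296 + 432) = 318 - 71112/1920 = 318 - 1*2963/80 = 318 - 2963/80 = 22477/80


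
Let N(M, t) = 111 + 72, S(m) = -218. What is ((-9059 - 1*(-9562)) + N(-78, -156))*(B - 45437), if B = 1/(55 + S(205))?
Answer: -5080675152/163 ≈ -3.1170e+7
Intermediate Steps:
B = -1/163 (B = 1/(55 - 218) = 1/(-163) = -1/163 ≈ -0.0061350)
N(M, t) = 183
((-9059 - 1*(-9562)) + N(-78, -156))*(B - 45437) = ((-9059 - 1*(-9562)) + 183)*(-1/163 - 45437) = ((-9059 + 9562) + 183)*(-7406232/163) = (503 + 183)*(-7406232/163) = 686*(-7406232/163) = -5080675152/163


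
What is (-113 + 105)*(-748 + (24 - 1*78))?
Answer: 6416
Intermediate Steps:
(-113 + 105)*(-748 + (24 - 1*78)) = -8*(-748 + (24 - 78)) = -8*(-748 - 54) = -8*(-802) = 6416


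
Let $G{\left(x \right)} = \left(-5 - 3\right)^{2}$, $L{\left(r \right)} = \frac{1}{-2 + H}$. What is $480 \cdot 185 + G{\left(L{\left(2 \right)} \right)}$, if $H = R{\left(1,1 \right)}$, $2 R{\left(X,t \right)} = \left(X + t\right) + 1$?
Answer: $88864$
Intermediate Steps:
$R{\left(X,t \right)} = \frac{1}{2} + \frac{X}{2} + \frac{t}{2}$ ($R{\left(X,t \right)} = \frac{\left(X + t\right) + 1}{2} = \frac{1 + X + t}{2} = \frac{1}{2} + \frac{X}{2} + \frac{t}{2}$)
$H = \frac{3}{2}$ ($H = \frac{1}{2} + \frac{1}{2} \cdot 1 + \frac{1}{2} \cdot 1 = \frac{1}{2} + \frac{1}{2} + \frac{1}{2} = \frac{3}{2} \approx 1.5$)
$L{\left(r \right)} = -2$ ($L{\left(r \right)} = \frac{1}{-2 + \frac{3}{2}} = \frac{1}{- \frac{1}{2}} = -2$)
$G{\left(x \right)} = 64$ ($G{\left(x \right)} = \left(-8\right)^{2} = 64$)
$480 \cdot 185 + G{\left(L{\left(2 \right)} \right)} = 480 \cdot 185 + 64 = 88800 + 64 = 88864$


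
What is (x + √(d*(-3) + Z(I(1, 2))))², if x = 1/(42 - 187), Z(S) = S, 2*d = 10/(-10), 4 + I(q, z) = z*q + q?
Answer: 21027/42050 - √2/145 ≈ 0.49029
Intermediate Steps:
I(q, z) = -4 + q + q*z (I(q, z) = -4 + (z*q + q) = -4 + (q*z + q) = -4 + (q + q*z) = -4 + q + q*z)
d = -½ (d = (10/(-10))/2 = (10*(-⅒))/2 = (½)*(-1) = -½ ≈ -0.50000)
x = -1/145 (x = 1/(-145) = -1/145 ≈ -0.0068966)
(x + √(d*(-3) + Z(I(1, 2))))² = (-1/145 + √(-½*(-3) + (-4 + 1 + 1*2)))² = (-1/145 + √(3/2 + (-4 + 1 + 2)))² = (-1/145 + √(3/2 - 1))² = (-1/145 + √(½))² = (-1/145 + √2/2)²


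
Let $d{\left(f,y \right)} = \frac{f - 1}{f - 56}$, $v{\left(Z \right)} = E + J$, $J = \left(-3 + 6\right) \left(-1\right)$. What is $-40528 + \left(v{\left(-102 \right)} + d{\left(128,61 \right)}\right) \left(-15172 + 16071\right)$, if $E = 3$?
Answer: $- \frac{2803843}{72} \approx -38942.0$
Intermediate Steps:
$J = -3$ ($J = 3 \left(-1\right) = -3$)
$v{\left(Z \right)} = 0$ ($v{\left(Z \right)} = 3 - 3 = 0$)
$d{\left(f,y \right)} = \frac{-1 + f}{-56 + f}$
$-40528 + \left(v{\left(-102 \right)} + d{\left(128,61 \right)}\right) \left(-15172 + 16071\right) = -40528 + \left(0 + \frac{-1 + 128}{-56 + 128}\right) \left(-15172 + 16071\right) = -40528 + \left(0 + \frac{1}{72} \cdot 127\right) 899 = -40528 + \left(0 + \frac{127}{72}\right) 899 = -40528 + \frac{127}{72} \cdot 899 = -40528 + \frac{114173}{72} = - \frac{2803843}{72}$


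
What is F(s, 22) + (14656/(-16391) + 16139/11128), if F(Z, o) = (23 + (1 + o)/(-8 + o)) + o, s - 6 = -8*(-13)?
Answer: 60263385839/1276793336 ≈ 47.199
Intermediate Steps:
s = 110 (s = 6 - 8*(-13) = 6 + 104 = 110)
F(Z, o) = 23 + o + (1 + o)/(-8 + o) (F(Z, o) = (23 + (1 + o)/(-8 + o)) + o = 23 + o + (1 + o)/(-8 + o))
F(s, 22) + (14656/(-16391) + 16139/11128) = (-183 + 22**2 + 16*22)/(-8 + 22) + (14656/(-16391) + 16139/11128) = (-183 + 484 + 352)/14 + (14656*(-1/16391) + 16139*(1/11128)) = (1/14)*653 + (-14656/16391 + 16139/11128) = 653/14 + 101442381/182399048 = 60263385839/1276793336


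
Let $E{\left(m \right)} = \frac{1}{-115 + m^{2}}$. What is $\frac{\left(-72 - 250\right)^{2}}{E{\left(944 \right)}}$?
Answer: $92384621364$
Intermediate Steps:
$\frac{\left(-72 - 250\right)^{2}}{E{\left(944 \right)}} = \frac{\left(-72 - 250\right)^{2}}{\frac{1}{-115 + 944^{2}}} = \frac{\left(-322\right)^{2}}{\frac{1}{-115 + 891136}} = \frac{103684}{\frac{1}{891021}} = 103684 \frac{1}{\frac{1}{891021}} = 103684 \cdot 891021 = 92384621364$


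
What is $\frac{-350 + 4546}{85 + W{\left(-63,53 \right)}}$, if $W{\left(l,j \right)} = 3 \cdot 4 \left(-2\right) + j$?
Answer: $\frac{2098}{57} \approx 36.807$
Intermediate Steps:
$W{\left(l,j \right)} = -24 + j$ ($W{\left(l,j \right)} = 3 \left(-8\right) + j = -24 + j$)
$\frac{-350 + 4546}{85 + W{\left(-63,53 \right)}} = \frac{-350 + 4546}{85 + \left(-24 + 53\right)} = \frac{4196}{85 + 29} = \frac{4196}{114} = 4196 \cdot \frac{1}{114} = \frac{2098}{57}$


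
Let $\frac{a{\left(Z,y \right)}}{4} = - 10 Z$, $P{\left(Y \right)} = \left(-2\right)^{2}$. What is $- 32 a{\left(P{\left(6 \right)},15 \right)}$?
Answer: $5120$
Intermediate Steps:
$P{\left(Y \right)} = 4$
$a{\left(Z,y \right)} = - 40 Z$ ($a{\left(Z,y \right)} = 4 \left(- 10 Z\right) = - 40 Z$)
$- 32 a{\left(P{\left(6 \right)},15 \right)} = - 32 \left(\left(-40\right) 4\right) = \left(-32\right) \left(-160\right) = 5120$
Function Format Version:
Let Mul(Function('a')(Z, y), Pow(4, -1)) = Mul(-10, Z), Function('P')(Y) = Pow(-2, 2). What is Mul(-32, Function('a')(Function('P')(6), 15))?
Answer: 5120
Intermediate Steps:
Function('P')(Y) = 4
Function('a')(Z, y) = Mul(-40, Z) (Function('a')(Z, y) = Mul(4, Mul(-10, Z)) = Mul(-40, Z))
Mul(-32, Function('a')(Function('P')(6), 15)) = Mul(-32, Mul(-40, 4)) = Mul(-32, -160) = 5120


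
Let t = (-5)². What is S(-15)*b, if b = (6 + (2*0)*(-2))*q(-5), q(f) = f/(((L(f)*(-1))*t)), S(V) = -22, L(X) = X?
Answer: 132/25 ≈ 5.2800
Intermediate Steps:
t = 25
q(f) = -1/25 (q(f) = f/(((f*(-1))*25)) = f/((-f*25)) = f/((-25*f)) = f*(-1/(25*f)) = -1/25)
b = -6/25 (b = (6 + (2*0)*(-2))*(-1/25) = (6 + 0*(-2))*(-1/25) = (6 + 0)*(-1/25) = 6*(-1/25) = -6/25 ≈ -0.24000)
S(-15)*b = -22*(-6/25) = 132/25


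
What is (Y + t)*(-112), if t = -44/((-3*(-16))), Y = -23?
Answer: 8036/3 ≈ 2678.7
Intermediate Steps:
t = -11/12 (t = -44/48 = -44*1/48 = -11/12 ≈ -0.91667)
(Y + t)*(-112) = (-23 - 11/12)*(-112) = -287/12*(-112) = 8036/3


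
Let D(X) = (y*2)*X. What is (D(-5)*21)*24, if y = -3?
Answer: 15120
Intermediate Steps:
D(X) = -6*X (D(X) = (-3*2)*X = -6*X)
(D(-5)*21)*24 = (-6*(-5)*21)*24 = (30*21)*24 = 630*24 = 15120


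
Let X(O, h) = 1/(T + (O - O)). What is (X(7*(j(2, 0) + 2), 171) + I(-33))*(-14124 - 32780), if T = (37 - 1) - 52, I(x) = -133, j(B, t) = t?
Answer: 12482327/2 ≈ 6.2412e+6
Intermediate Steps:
T = -16 (T = 36 - 52 = -16)
X(O, h) = -1/16 (X(O, h) = 1/(-16 + (O - O)) = 1/(-16 + 0) = 1/(-16) = -1/16)
(X(7*(j(2, 0) + 2), 171) + I(-33))*(-14124 - 32780) = (-1/16 - 133)*(-14124 - 32780) = -2129/16*(-46904) = 12482327/2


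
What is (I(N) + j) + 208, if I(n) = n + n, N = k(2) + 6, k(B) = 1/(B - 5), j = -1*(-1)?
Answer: 661/3 ≈ 220.33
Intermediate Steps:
j = 1
k(B) = 1/(-5 + B)
N = 17/3 (N = 1/(-5 + 2) + 6 = 1/(-3) + 6 = -⅓ + 6 = 17/3 ≈ 5.6667)
I(n) = 2*n
(I(N) + j) + 208 = (2*(17/3) + 1) + 208 = (34/3 + 1) + 208 = 37/3 + 208 = 661/3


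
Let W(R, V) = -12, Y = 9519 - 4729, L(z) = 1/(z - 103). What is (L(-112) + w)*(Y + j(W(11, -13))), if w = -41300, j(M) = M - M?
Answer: -8506561958/43 ≈ -1.9783e+8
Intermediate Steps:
L(z) = 1/(-103 + z)
Y = 4790
j(M) = 0
(L(-112) + w)*(Y + j(W(11, -13))) = (1/(-103 - 112) - 41300)*(4790 + 0) = (1/(-215) - 41300)*4790 = (-1/215 - 41300)*4790 = -8879501/215*4790 = -8506561958/43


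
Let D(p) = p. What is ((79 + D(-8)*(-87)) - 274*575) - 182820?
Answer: -339595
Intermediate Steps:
((79 + D(-8)*(-87)) - 274*575) - 182820 = ((79 - 8*(-87)) - 274*575) - 182820 = ((79 + 696) - 157550) - 182820 = (775 - 157550) - 182820 = -156775 - 182820 = -339595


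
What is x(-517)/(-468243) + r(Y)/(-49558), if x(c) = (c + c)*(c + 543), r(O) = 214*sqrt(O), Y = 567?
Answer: 26884/468243 - 963*sqrt(7)/24779 ≈ -0.045409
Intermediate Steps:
x(c) = 2*c*(543 + c) (x(c) = (2*c)*(543 + c) = 2*c*(543 + c))
x(-517)/(-468243) + r(Y)/(-49558) = (2*(-517)*(543 - 517))/(-468243) + (214*sqrt(567))/(-49558) = (2*(-517)*26)*(-1/468243) + (214*(9*sqrt(7)))*(-1/49558) = -26884*(-1/468243) + (1926*sqrt(7))*(-1/49558) = 26884/468243 - 963*sqrt(7)/24779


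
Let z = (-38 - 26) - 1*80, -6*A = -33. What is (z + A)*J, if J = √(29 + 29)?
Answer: -277*√58/2 ≈ -1054.8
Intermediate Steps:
J = √58 ≈ 7.6158
A = 11/2 (A = -⅙*(-33) = 11/2 ≈ 5.5000)
z = -144 (z = -64 - 80 = -144)
(z + A)*J = (-144 + 11/2)*√58 = -277*√58/2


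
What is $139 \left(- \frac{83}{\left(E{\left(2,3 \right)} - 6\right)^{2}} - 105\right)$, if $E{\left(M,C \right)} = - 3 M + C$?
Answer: $- \frac{1193732}{81} \approx -14737.0$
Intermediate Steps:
$E{\left(M,C \right)} = C - 3 M$
$139 \left(- \frac{83}{\left(E{\left(2,3 \right)} - 6\right)^{2}} - 105\right) = 139 \left(- \frac{83}{\left(\left(3 - 6\right) - 6\right)^{2}} - 105\right) = 139 \left(- \frac{83}{\left(-3 - 6\right)^{2}} - 105\right) = 139 \left(- \frac{83}{\left(-9\right)^{2}} - 105\right) = 139 \left(- \frac{83}{81} - 105\right) = 139 \left(- \frac{8588}{81}\right) = - \frac{1193732}{81}$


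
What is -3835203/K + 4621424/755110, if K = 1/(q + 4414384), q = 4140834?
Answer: -12387956251441733258/377555 ≈ -3.2811e+13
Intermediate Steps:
K = 1/8555218 (K = 1/(4140834 + 4414384) = 1/8555218 ≈ 1.1689e-7)
-3835203/K + 4621424/755110 = -3835203/1/8555218 + 4621424/755110 = -3835203*8555218 + 4621424*(1/755110) = -32810997739254 + 2310712/377555 = -12387956251441733258/377555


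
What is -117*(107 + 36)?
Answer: -16731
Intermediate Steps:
-117*(107 + 36) = -117*143 = -16731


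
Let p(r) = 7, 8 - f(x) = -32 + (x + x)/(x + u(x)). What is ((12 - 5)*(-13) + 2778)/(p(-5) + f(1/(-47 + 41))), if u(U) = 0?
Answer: 2687/45 ≈ 59.711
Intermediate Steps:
f(x) = 38 (f(x) = 8 - (-32 + (x + x)/(x + 0)) = 8 - (-32 + (2*x)/x) = 8 - (-32 + 2) = 8 - 1*(-30) = 8 + 30 = 38)
((12 - 5)*(-13) + 2778)/(p(-5) + f(1/(-47 + 41))) = ((12 - 5)*(-13) + 2778)/(7 + 38) = (7*(-13) + 2778)/45 = (-91 + 2778)*(1/45) = 2687*(1/45) = 2687/45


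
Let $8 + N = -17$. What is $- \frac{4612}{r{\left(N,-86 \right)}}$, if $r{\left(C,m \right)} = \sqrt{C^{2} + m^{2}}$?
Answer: $- \frac{4612 \sqrt{8021}}{8021} \approx -51.496$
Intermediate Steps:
$N = -25$ ($N = -8 - 17 = -25$)
$- \frac{4612}{r{\left(N,-86 \right)}} = - \frac{4612}{\sqrt{\left(-25\right)^{2} + \left(-86\right)^{2}}} = - \frac{4612}{\sqrt{625 + 7396}} = - \frac{4612}{\sqrt{8021}} = - 4612 \frac{\sqrt{8021}}{8021} = - \frac{4612 \sqrt{8021}}{8021}$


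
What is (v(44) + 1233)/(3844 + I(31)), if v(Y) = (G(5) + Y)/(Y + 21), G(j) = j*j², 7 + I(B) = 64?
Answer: 6178/19505 ≈ 0.31674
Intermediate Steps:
I(B) = 57 (I(B) = -7 + 64 = 57)
G(j) = j³
v(Y) = (125 + Y)/(21 + Y) (v(Y) = (5³ + Y)/(Y + 21) = (125 + Y)/(21 + Y))
(v(44) + 1233)/(3844 + I(31)) = ((125 + 44)/(21 + 44) + 1233)/(3844 + 57) = (169/65 + 1233)/3901 = ((1/65)*169 + 1233)*(1/3901) = (13/5 + 1233)*(1/3901) = (6178/5)*(1/3901) = 6178/19505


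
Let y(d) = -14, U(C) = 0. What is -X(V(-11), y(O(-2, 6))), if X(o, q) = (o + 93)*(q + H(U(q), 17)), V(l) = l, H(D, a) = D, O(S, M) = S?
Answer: 1148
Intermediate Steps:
X(o, q) = q*(93 + o) (X(o, q) = (o + 93)*(q + 0) = (93 + o)*q = q*(93 + o))
-X(V(-11), y(O(-2, 6))) = -(-14)*(93 - 11) = -(-14)*82 = -1*(-1148) = 1148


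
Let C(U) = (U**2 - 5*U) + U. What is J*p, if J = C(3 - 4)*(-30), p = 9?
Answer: -1350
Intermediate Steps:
C(U) = U**2 - 4*U
J = -150 (J = ((3 - 4)*(-4 + (3 - 4)))*(-30) = -(-4 - 1)*(-30) = -1*(-5)*(-30) = 5*(-30) = -150)
J*p = -150*9 = -1350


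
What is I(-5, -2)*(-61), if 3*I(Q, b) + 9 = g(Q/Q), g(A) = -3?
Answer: 244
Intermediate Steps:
I(Q, b) = -4 (I(Q, b) = -3 + (⅓)*(-3) = -3 - 1 = -4)
I(-5, -2)*(-61) = -4*(-61) = 244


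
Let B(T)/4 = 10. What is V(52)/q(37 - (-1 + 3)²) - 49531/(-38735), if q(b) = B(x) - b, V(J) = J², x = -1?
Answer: 105086157/271145 ≈ 387.56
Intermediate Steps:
B(T) = 40 (B(T) = 4*10 = 40)
q(b) = 40 - b
V(52)/q(37 - (-1 + 3)²) - 49531/(-38735) = 52²/(40 - (37 - (-1 + 3)²)) - 49531/(-38735) = 2704/(40 - (37 - 1*2²)) - 49531*(-1/38735) = 2704/(40 - (37 - 1*4)) + 49531/38735 = 2704/(40 - (37 - 4)) + 49531/38735 = 2704/(40 - 1*33) + 49531/38735 = 2704/(40 - 33) + 49531/38735 = 2704/7 + 49531/38735 = 105086157/271145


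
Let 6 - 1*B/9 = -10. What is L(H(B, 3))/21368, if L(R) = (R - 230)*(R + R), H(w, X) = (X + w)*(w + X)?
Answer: 461978811/10684 ≈ 43240.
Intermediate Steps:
B = 144 (B = 54 - 9*(-10) = 54 + 90 = 144)
H(w, X) = (X + w)**2 (H(w, X) = (X + w)*(X + w) = (X + w)**2)
L(R) = 2*R*(-230 + R) (L(R) = (-230 + R)*(2*R) = 2*R*(-230 + R))
L(H(B, 3))/21368 = (2*(3 + 144)**2*(-230 + (3 + 144)**2))/21368 = (2*147**2*(-230 + 147**2))*(1/21368) = (2*21609*(-230 + 21609))*(1/21368) = (2*21609*21379)*(1/21368) = 923957622*(1/21368) = 461978811/10684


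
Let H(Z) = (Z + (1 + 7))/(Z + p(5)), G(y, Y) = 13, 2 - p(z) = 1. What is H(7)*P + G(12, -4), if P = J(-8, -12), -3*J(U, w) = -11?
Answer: 159/8 ≈ 19.875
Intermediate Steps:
p(z) = 1 (p(z) = 2 - 1*1 = 2 - 1 = 1)
J(U, w) = 11/3 (J(U, w) = -⅓*(-11) = 11/3)
P = 11/3 ≈ 3.6667
H(Z) = (8 + Z)/(1 + Z) (H(Z) = (Z + (1 + 7))/(Z + 1) = (Z + 8)/(1 + Z) = (8 + Z)/(1 + Z))
H(7)*P + G(12, -4) = ((8 + 7)/(1 + 7))*(11/3) + 13 = (15/8)*(11/3) + 13 = 55/8 + 13 = 159/8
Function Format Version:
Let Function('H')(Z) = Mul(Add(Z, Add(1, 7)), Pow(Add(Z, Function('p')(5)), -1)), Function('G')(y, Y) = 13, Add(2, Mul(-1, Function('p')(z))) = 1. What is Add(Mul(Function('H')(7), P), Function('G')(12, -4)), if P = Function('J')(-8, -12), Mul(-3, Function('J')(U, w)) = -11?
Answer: Rational(159, 8) ≈ 19.875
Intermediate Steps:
Function('p')(z) = 1 (Function('p')(z) = Add(2, Mul(-1, 1)) = Add(2, -1) = 1)
Function('J')(U, w) = Rational(11, 3) (Function('J')(U, w) = Mul(Rational(-1, 3), -11) = Rational(11, 3))
P = Rational(11, 3) ≈ 3.6667
Function('H')(Z) = Mul(Pow(Add(1, Z), -1), Add(8, Z)) (Function('H')(Z) = Mul(Add(Z, Add(1, 7)), Pow(Add(Z, 1), -1)) = Mul(Add(Z, 8), Pow(Add(1, Z), -1)) = Mul(Add(8, Z), Pow(Add(1, Z), -1)) = Mul(Pow(Add(1, Z), -1), Add(8, Z)))
Add(Mul(Function('H')(7), P), Function('G')(12, -4)) = Add(Mul(Mul(Pow(Add(1, 7), -1), Add(8, 7)), Rational(11, 3)), 13) = Add(Mul(Mul(Pow(8, -1), 15), Rational(11, 3)), 13) = Add(Mul(Mul(Rational(1, 8), 15), Rational(11, 3)), 13) = Add(Mul(Rational(15, 8), Rational(11, 3)), 13) = Add(Rational(55, 8), 13) = Rational(159, 8)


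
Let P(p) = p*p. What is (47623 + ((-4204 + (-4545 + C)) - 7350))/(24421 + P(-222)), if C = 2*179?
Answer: 31882/73705 ≈ 0.43256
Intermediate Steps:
C = 358
P(p) = p²
(47623 + ((-4204 + (-4545 + C)) - 7350))/(24421 + P(-222)) = (47623 + ((-4204 + (-4545 + 358)) - 7350))/(24421 + (-222)²) = (47623 + ((-4204 - 4187) - 7350))/(24421 + 49284) = (47623 + (-8391 - 7350))/73705 = (47623 - 15741)*(1/73705) = 31882*(1/73705) = 31882/73705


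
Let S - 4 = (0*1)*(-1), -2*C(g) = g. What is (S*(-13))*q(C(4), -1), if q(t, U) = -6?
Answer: 312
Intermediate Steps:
C(g) = -g/2
S = 4 (S = 4 + (0*1)*(-1) = 4 + 0*(-1) = 4 + 0 = 4)
(S*(-13))*q(C(4), -1) = (4*(-13))*(-6) = -52*(-6) = 312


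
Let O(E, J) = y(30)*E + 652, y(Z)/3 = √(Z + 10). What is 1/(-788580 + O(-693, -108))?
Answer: -98491/77582205443 + 2079*√10/310328821772 ≈ -1.2483e-6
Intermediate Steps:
y(Z) = 3*√(10 + Z) (y(Z) = 3*√(Z + 10) = 3*√(10 + Z))
O(E, J) = 652 + 6*E*√10 (O(E, J) = (3*√(10 + 30))*E + 652 = (3*√40)*E + 652 = (3*(2*√10))*E + 652 = (6*√10)*E + 652 = 6*E*√10 + 652 = 652 + 6*E*√10)
1/(-788580 + O(-693, -108)) = 1/(-788580 + (652 + 6*(-693)*√10)) = 1/(-788580 + (652 - 4158*√10)) = 1/(-787928 - 4158*√10)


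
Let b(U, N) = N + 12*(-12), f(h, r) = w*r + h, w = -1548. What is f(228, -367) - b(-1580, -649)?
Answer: 569137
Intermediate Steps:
f(h, r) = h - 1548*r (f(h, r) = -1548*r + h = h - 1548*r)
b(U, N) = -144 + N (b(U, N) = N - 144 = -144 + N)
f(228, -367) - b(-1580, -649) = (228 - 1548*(-367)) - (-144 - 649) = (228 + 568116) - 1*(-793) = 568344 + 793 = 569137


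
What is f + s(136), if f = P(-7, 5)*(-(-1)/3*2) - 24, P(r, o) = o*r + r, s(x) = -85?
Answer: -137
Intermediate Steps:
P(r, o) = r + o*r
f = -52 (f = (-7*(1 + 5))*(-(-1)/3*2) - 24 = (-7*6)*(-(-1)/3*2) - 24 = -42*(-1*(-1/3))*2 - 24 = -14*2 - 24 = -42*2/3 - 24 = -28 - 24 = -52)
f + s(136) = -52 - 85 = -137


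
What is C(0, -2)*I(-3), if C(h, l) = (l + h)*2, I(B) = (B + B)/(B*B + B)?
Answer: 4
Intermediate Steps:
I(B) = 2*B/(B + B**2) (I(B) = (2*B)/(B**2 + B) = (2*B)/(B + B**2) = 2*B/(B + B**2))
C(h, l) = 2*h + 2*l (C(h, l) = (h + l)*2 = 2*h + 2*l)
C(0, -2)*I(-3) = (2*0 + 2*(-2))*(2/(1 - 3)) = (0 - 4)*(2/(-2)) = -8*(-1)/2 = -4*(-1) = 4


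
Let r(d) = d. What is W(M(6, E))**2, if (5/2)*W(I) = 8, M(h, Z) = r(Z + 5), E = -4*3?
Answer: 256/25 ≈ 10.240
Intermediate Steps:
E = -12
M(h, Z) = 5 + Z (M(h, Z) = Z + 5 = 5 + Z)
W(I) = 16/5 (W(I) = (2/5)*8 = 16/5)
W(M(6, E))**2 = (16/5)**2 = 256/25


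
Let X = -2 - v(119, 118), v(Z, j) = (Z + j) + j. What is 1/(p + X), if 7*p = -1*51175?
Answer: -7/53674 ≈ -0.00013042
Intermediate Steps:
p = -51175/7 (p = (-1*51175)/7 = (⅐)*(-51175) = -51175/7 ≈ -7310.7)
v(Z, j) = Z + 2*j
X = -357 (X = -2 - (119 + 2*118) = -2 - (119 + 236) = -2 - 1*355 = -2 - 355 = -357)
1/(p + X) = 1/(-51175/7 - 357) = 1/(-53674/7) = -7/53674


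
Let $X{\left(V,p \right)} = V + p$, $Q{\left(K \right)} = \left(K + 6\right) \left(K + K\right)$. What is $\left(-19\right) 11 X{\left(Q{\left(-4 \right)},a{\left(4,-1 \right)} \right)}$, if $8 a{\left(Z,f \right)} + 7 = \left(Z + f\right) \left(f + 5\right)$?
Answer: $\frac{25707}{8} \approx 3213.4$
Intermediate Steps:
$Q{\left(K \right)} = 2 K \left(6 + K\right)$ ($Q{\left(K \right)} = \left(6 + K\right) 2 K = 2 K \left(6 + K\right)$)
$a{\left(Z,f \right)} = - \frac{7}{8} + \frac{\left(5 + f\right) \left(Z + f\right)}{8}$ ($a{\left(Z,f \right)} = - \frac{7}{8} + \frac{\left(Z + f\right) \left(f + 5\right)}{8} = - \frac{7}{8} + \frac{\left(Z + f\right) \left(5 + f\right)}{8} = - \frac{7}{8} + \frac{\left(5 + f\right) \left(Z + f\right)}{8}$)
$\left(-19\right) 11 X{\left(Q{\left(-4 \right)},a{\left(4,-1 \right)} \right)} = \left(-19\right) 11 \left(2 \left(-4\right) \left(6 - 4\right) + \left(- \frac{7}{8} + \frac{\left(-1\right)^{2}}{8} + \frac{5}{8} \cdot 4 + \frac{5}{8} \left(-1\right) + \frac{1}{8} \cdot 4 \left(-1\right)\right)\right) = - 209 \left(2 \left(-4\right) 2 - - \frac{5}{8}\right) = - 209 \left(-16 - - \frac{5}{8}\right) = - 209 \left(-16 + \frac{5}{8}\right) = \left(-209\right) \left(- \frac{123}{8}\right) = \frac{25707}{8}$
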